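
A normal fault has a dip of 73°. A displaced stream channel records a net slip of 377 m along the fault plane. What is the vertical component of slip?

throw = dip-slip × sin(dip) = 377 m × sin(73°) = 361 m

361 m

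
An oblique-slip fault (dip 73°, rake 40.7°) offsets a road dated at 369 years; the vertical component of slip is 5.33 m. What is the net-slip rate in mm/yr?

23.2 mm/yr

dip-slip = throw / sin(dip) = 5.33 / sin(73°) = 5.574 m
net slip = dip-slip / sin(rake) = 5.574 / sin(40.7°) = 8.547 m
rate = 8.547 m / 369 years = 0.0232 m/yr = 23.2 mm/yr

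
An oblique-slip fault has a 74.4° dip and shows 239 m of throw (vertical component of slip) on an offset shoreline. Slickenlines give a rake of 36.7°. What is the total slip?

dip-slip = throw / sin(dip) = 239 / sin(74.4°) = 248.1 m
net slip = dip-slip / sin(rake) = 248.1 / sin(36.7°) = 415 m

415 m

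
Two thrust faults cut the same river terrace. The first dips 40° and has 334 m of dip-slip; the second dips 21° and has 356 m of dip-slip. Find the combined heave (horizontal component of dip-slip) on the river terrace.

heave_A = 334 × cos(40°) = 255.9 m
heave_B = 356 × cos(21°) = 332.4 m
total = 255.9 + 332.4 = 588 m

588 m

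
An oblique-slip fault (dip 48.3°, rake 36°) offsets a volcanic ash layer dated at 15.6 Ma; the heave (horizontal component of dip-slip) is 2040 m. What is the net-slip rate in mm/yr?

0.334 mm/yr

dip-slip = heave / cos(dip) = 2040 / cos(48.3°) = 3067 m
net slip = dip-slip / sin(rake) = 3067 / sin(36°) = 5217 m
rate = 5217 m / 15.6 Ma = 0.000334 m/yr = 0.334 mm/yr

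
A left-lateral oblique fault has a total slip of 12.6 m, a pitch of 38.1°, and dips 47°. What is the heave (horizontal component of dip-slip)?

5.30 m

dip-slip = net slip × sin(rake) = 12.6 m × sin(38.1°) = 7.775 m
heave = dip-slip × cos(dip) = 7.775 × cos(47°) = 5.30 m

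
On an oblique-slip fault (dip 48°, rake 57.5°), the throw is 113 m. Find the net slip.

dip-slip = throw / sin(dip) = 113 / sin(48°) = 152.1 m
net slip = dip-slip / sin(rake) = 152.1 / sin(57.5°) = 180 m

180 m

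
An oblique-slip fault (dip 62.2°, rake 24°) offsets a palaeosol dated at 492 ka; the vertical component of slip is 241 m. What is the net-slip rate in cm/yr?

dip-slip = throw / sin(dip) = 241 / sin(62.2°) = 272.4 m
net slip = dip-slip / sin(rake) = 272.4 / sin(24°) = 669.8 m
rate = 669.8 m / 492 ka = 0.00136 m/yr = 0.136 cm/yr

0.136 cm/yr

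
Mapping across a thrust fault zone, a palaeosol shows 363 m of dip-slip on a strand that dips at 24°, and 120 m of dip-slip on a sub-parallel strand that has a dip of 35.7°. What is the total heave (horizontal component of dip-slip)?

429 m

heave_A = 363 × cos(24°) = 331.6 m
heave_B = 120 × cos(35.7°) = 97.45 m
total = 331.6 + 97.45 = 429 m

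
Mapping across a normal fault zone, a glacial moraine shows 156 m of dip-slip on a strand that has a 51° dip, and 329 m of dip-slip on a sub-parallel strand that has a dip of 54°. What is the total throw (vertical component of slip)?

387 m

throw_A = 156 × sin(51°) = 121.2 m
throw_B = 329 × sin(54°) = 266.2 m
total = 121.2 + 266.2 = 387 m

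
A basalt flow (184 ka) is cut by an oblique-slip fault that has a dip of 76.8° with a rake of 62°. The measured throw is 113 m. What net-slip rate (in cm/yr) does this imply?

0.0714 cm/yr

dip-slip = throw / sin(dip) = 113 / sin(76.8°) = 116.1 m
net slip = dip-slip / sin(rake) = 116.1 / sin(62°) = 131.5 m
rate = 131.5 m / 184 ka = 0.000714 m/yr = 0.0714 cm/yr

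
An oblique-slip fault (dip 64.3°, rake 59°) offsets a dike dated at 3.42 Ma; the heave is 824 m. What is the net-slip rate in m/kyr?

0.648 m/kyr

dip-slip = heave / cos(dip) = 824 / cos(64.3°) = 1900 m
net slip = dip-slip / sin(rake) = 1900 / sin(59°) = 2217 m
rate = 2217 m / 3.42 Ma = 0.000648 m/yr = 0.648 m/kyr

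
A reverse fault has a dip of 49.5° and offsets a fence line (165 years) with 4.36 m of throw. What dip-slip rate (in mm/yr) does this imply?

dip-slip = throw / sin(dip) = 4.36 m / sin(49.5°) = 5.734 m
rate = 5.734 m / 165 years = 0.0348 m/yr = 34.8 mm/yr

34.8 mm/yr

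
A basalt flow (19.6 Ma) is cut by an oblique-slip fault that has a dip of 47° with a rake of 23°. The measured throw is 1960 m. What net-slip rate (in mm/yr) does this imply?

0.350 mm/yr

dip-slip = throw / sin(dip) = 1960 / sin(47°) = 2680 m
net slip = dip-slip / sin(rake) = 2680 / sin(23°) = 6859 m
rate = 6859 m / 19.6 Ma = 0.000350 m/yr = 0.350 mm/yr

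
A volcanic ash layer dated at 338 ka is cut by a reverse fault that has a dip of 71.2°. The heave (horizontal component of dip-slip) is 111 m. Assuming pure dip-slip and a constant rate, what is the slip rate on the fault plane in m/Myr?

dip-slip = heave / cos(dip) = 111 m / cos(71.2°) = 344.4 m
rate = 344.4 m / 338 ka = 0.00102 m/yr = 1020 m/Myr

1020 m/Myr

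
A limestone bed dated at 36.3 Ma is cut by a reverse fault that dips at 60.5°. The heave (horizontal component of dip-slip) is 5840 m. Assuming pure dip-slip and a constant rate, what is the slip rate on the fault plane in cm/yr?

0.0327 cm/yr

dip-slip = heave / cos(dip) = 5840 m / cos(60.5°) = 11860 m
rate = 11860 m / 36.3 Ma = 0.000327 m/yr = 0.0327 cm/yr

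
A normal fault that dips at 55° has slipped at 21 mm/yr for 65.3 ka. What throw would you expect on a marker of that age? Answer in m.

dip-slip = rate × time = 21 mm/yr × 65.3 ka = 1371 m
throw = dip-slip × sin(dip) = 1371 × sin(55°) = 1120 m

1120 m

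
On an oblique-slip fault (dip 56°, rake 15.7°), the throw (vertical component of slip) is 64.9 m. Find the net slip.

dip-slip = throw / sin(dip) = 64.9 / sin(56°) = 78.28 m
net slip = dip-slip / sin(rake) = 78.28 / sin(15.7°) = 289 m

289 m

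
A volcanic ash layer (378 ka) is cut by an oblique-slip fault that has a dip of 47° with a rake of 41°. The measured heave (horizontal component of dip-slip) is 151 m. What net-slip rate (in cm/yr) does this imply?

0.0893 cm/yr

dip-slip = heave / cos(dip) = 151 / cos(47°) = 221.4 m
net slip = dip-slip / sin(rake) = 221.4 / sin(41°) = 337.5 m
rate = 337.5 m / 378 ka = 0.000893 m/yr = 0.0893 cm/yr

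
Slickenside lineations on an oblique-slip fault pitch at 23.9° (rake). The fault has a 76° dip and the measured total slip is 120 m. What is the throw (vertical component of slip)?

dip-slip = net slip × sin(rake) = 120 m × sin(23.9°) = 48.62 m
throw = dip-slip × sin(dip) = 48.62 × sin(76°) = 47.2 m

47.2 m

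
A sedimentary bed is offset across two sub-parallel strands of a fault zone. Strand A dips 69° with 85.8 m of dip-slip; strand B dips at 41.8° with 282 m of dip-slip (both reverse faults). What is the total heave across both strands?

241 m

heave_A = 85.8 × cos(69°) = 30.75 m
heave_B = 282 × cos(41.8°) = 210.2 m
total = 30.75 + 210.2 = 241 m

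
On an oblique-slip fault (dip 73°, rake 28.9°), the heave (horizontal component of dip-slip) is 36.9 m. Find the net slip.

261 m

dip-slip = heave / cos(dip) = 36.9 / cos(73°) = 126.2 m
net slip = dip-slip / sin(rake) = 126.2 / sin(28.9°) = 261 m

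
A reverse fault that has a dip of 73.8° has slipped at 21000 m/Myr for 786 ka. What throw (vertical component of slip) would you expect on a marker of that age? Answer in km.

dip-slip = rate × time = 21000 m/Myr × 786 ka = 16510 m
throw = dip-slip × sin(dip) = 16510 × sin(73.8°) = 15900 m = 15.9 km

15.9 km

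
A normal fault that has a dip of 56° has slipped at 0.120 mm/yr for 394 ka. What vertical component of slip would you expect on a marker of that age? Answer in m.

dip-slip = rate × time = 0.120 mm/yr × 394 ka = 47.28 m
throw = dip-slip × sin(dip) = 47.28 × sin(56°) = 39.2 m

39.2 m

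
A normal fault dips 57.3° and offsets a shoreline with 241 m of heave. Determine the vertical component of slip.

375 m

throw = heave × tan(dip) = 241 × tan(57.3°) = 375 m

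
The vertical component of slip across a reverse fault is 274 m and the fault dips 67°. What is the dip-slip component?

298 m

dip-slip = throw / sin(dip) = 274 / sin(67°) = 298 m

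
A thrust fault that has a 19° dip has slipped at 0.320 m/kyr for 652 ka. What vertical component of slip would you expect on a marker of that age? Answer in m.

dip-slip = rate × time = 0.320 m/kyr × 652 ka = 208.6 m
throw = dip-slip × sin(dip) = 208.6 × sin(19°) = 67.9 m

67.9 m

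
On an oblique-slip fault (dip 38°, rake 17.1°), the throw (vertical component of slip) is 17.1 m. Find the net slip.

94.5 m

dip-slip = throw / sin(dip) = 17.1 / sin(38°) = 27.78 m
net slip = dip-slip / sin(rake) = 27.78 / sin(17.1°) = 94.5 m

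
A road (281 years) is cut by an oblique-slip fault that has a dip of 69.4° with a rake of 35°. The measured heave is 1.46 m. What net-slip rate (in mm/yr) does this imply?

25.7 mm/yr

dip-slip = heave / cos(dip) = 1.46 / cos(69.4°) = 4.150 m
net slip = dip-slip / sin(rake) = 4.150 / sin(35°) = 7.235 m
rate = 7.235 m / 281 years = 0.0257 m/yr = 25.7 mm/yr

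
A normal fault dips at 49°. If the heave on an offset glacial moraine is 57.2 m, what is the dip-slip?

87.2 m

dip-slip = heave / cos(dip) = 57.2 / cos(49°) = 87.2 m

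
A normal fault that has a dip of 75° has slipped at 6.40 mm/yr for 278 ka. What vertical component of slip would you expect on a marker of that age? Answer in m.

1720 m

dip-slip = rate × time = 6.40 mm/yr × 278 ka = 1779 m
throw = dip-slip × sin(dip) = 1779 × sin(75°) = 1720 m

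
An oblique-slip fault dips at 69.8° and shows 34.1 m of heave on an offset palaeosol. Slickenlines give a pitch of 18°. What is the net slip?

320 m

dip-slip = heave / cos(dip) = 34.1 / cos(69.8°) = 98.76 m
net slip = dip-slip / sin(rake) = 98.76 / sin(18°) = 320 m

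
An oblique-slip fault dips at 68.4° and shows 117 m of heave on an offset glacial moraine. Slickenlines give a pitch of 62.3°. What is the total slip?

dip-slip = heave / cos(dip) = 117 / cos(68.4°) = 317.8 m
net slip = dip-slip / sin(rake) = 317.8 / sin(62.3°) = 359 m

359 m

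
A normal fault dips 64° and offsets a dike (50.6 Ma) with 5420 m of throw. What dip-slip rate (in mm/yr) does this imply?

dip-slip = throw / sin(dip) = 5420 m / sin(64°) = 6030 m
rate = 6030 m / 50.6 Ma = 0.000119 m/yr = 0.119 mm/yr

0.119 mm/yr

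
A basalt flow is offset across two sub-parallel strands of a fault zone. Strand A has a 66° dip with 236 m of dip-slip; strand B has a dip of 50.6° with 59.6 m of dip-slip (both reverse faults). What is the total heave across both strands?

heave_A = 236 × cos(66°) = 95.99 m
heave_B = 59.6 × cos(50.6°) = 37.83 m
total = 95.99 + 37.83 = 134 m

134 m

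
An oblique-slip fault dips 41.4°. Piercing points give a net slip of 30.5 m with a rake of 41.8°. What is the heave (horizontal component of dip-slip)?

dip-slip = net slip × sin(rake) = 30.5 m × sin(41.8°) = 20.33 m
heave = dip-slip × cos(dip) = 20.33 × cos(41.4°) = 15.2 m

15.2 m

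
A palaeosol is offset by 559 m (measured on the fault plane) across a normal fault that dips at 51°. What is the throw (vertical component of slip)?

throw = dip-slip × sin(dip) = 559 m × sin(51°) = 434 m

434 m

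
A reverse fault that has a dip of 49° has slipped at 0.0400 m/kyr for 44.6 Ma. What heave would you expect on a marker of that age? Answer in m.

dip-slip = rate × time = 0.0400 m/kyr × 44.6 Ma = 1784 m
heave = dip-slip × cos(dip) = 1784 × cos(49°) = 1170 m

1170 m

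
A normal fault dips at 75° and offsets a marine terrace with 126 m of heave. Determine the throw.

470 m

throw = heave × tan(dip) = 126 × tan(75°) = 470 m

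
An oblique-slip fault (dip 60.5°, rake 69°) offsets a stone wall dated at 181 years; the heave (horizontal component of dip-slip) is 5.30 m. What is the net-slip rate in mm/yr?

63.7 mm/yr

dip-slip = heave / cos(dip) = 5.30 / cos(60.5°) = 10.76 m
net slip = dip-slip / sin(rake) = 10.76 / sin(69°) = 11.53 m
rate = 11.53 m / 181 years = 0.0637 m/yr = 63.7 mm/yr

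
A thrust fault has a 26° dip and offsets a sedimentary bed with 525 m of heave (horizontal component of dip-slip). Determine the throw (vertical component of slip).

256 m

throw = heave × tan(dip) = 525 × tan(26°) = 256 m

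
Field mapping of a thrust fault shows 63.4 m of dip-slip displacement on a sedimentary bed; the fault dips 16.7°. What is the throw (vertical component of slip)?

18.2 m

throw = dip-slip × sin(dip) = 63.4 m × sin(16.7°) = 18.2 m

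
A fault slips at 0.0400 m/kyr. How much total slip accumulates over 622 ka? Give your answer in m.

24.9 m

slip = rate × time = 0.0400 m/kyr × 622 ka = 24.9 m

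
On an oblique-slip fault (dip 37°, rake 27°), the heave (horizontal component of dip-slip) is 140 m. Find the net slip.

386 m

dip-slip = heave / cos(dip) = 140 / cos(37°) = 175.3 m
net slip = dip-slip / sin(rake) = 175.3 / sin(27°) = 386 m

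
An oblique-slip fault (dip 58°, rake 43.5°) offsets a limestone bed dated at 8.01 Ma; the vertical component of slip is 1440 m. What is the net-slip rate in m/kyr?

0.308 m/kyr

dip-slip = throw / sin(dip) = 1440 / sin(58°) = 1698 m
net slip = dip-slip / sin(rake) = 1698 / sin(43.5°) = 2467 m
rate = 2467 m / 8.01 Ma = 0.000308 m/yr = 0.308 m/kyr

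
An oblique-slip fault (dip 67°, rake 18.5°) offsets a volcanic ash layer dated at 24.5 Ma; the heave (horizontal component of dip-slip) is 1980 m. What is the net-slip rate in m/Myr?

652 m/Myr

dip-slip = heave / cos(dip) = 1980 / cos(67°) = 5067 m
net slip = dip-slip / sin(rake) = 5067 / sin(18.5°) = 15970 m
rate = 15970 m / 24.5 Ma = 0.000652 m/yr = 652 m/Myr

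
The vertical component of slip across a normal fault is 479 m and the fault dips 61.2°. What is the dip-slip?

547 m

dip-slip = throw / sin(dip) = 479 / sin(61.2°) = 547 m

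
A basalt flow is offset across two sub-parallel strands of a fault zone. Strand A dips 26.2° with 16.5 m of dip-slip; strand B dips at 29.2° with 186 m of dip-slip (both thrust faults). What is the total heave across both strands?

heave_A = 16.5 × cos(26.2°) = 14.80 m
heave_B = 186 × cos(29.2°) = 162.4 m
total = 14.80 + 162.4 = 177 m

177 m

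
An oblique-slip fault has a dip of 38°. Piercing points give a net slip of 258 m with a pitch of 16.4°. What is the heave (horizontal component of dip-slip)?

57.4 m

dip-slip = net slip × sin(rake) = 258 m × sin(16.4°) = 72.84 m
heave = dip-slip × cos(dip) = 72.84 × cos(38°) = 57.4 m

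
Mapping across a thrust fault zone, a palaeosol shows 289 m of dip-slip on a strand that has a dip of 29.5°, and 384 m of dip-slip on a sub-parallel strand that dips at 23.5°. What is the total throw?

295 m

throw_A = 289 × sin(29.5°) = 142.3 m
throw_B = 384 × sin(23.5°) = 153.1 m
total = 142.3 + 153.1 = 295 m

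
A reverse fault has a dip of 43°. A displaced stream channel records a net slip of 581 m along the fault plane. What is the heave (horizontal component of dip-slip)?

425 m

heave = dip-slip × cos(dip) = 581 m × cos(43°) = 425 m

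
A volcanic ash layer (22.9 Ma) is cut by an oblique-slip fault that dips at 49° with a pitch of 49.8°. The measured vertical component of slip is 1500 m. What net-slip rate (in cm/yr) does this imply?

0.0114 cm/yr

dip-slip = throw / sin(dip) = 1500 / sin(49°) = 1988 m
net slip = dip-slip / sin(rake) = 1988 / sin(49.8°) = 2602 m
rate = 2602 m / 22.9 Ma = 0.000114 m/yr = 0.0114 cm/yr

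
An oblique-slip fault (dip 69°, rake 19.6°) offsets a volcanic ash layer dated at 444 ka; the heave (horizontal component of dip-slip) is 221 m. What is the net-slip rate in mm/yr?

4.14 mm/yr

dip-slip = heave / cos(dip) = 221 / cos(69°) = 616.7 m
net slip = dip-slip / sin(rake) = 616.7 / sin(19.6°) = 1838 m
rate = 1838 m / 444 ka = 0.00414 m/yr = 4.14 mm/yr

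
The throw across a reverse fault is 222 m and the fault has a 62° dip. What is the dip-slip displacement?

dip-slip = throw / sin(dip) = 222 / sin(62°) = 251 m

251 m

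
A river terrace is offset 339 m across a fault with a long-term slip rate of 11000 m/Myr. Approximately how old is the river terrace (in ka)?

30.8 ka

age = offset / rate = 339 m / (11000 m/Myr) = 30800 yr = 30.8 ka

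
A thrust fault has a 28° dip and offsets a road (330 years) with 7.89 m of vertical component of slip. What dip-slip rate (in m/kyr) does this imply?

50.9 m/kyr

dip-slip = throw / sin(dip) = 7.89 m / sin(28°) = 16.81 m
rate = 16.81 m / 330 years = 0.0509 m/yr = 50.9 m/kyr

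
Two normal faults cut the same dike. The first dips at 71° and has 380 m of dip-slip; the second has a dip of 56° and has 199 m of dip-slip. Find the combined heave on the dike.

235 m

heave_A = 380 × cos(71°) = 123.7 m
heave_B = 199 × cos(56°) = 111.3 m
total = 123.7 + 111.3 = 235 m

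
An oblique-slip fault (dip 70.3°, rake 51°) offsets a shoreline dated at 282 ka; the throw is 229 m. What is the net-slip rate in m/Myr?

dip-slip = throw / sin(dip) = 229 / sin(70.3°) = 243.2 m
net slip = dip-slip / sin(rake) = 243.2 / sin(51°) = 313 m
rate = 313 m / 282 ka = 0.00111 m/yr = 1110 m/Myr

1110 m/Myr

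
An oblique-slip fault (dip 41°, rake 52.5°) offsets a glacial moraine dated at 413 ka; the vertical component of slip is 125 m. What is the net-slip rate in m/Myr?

dip-slip = throw / sin(dip) = 125 / sin(41°) = 190.5 m
net slip = dip-slip / sin(rake) = 190.5 / sin(52.5°) = 240.2 m
rate = 240.2 m / 413 ka = 0.000582 m/yr = 582 m/Myr

582 m/Myr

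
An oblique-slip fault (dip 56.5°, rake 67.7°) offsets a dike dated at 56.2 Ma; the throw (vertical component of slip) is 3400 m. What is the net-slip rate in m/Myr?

78.4 m/Myr

dip-slip = throw / sin(dip) = 3400 / sin(56.5°) = 4077 m
net slip = dip-slip / sin(rake) = 4077 / sin(67.7°) = 4407 m
rate = 4407 m / 56.2 Ma = 0.0000784 m/yr = 78.4 m/Myr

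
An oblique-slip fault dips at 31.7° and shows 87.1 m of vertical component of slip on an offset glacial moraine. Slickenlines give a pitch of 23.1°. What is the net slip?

dip-slip = throw / sin(dip) = 87.1 / sin(31.7°) = 165.8 m
net slip = dip-slip / sin(rake) = 165.8 / sin(23.1°) = 422 m

422 m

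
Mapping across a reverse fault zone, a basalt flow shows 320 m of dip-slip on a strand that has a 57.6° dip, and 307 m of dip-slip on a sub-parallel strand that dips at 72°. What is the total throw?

562 m

throw_A = 320 × sin(57.6°) = 270.2 m
throw_B = 307 × sin(72°) = 292 m
total = 270.2 + 292 = 562 m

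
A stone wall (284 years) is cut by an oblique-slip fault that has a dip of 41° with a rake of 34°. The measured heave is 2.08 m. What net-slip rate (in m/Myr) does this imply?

17400 m/Myr

dip-slip = heave / cos(dip) = 2.08 / cos(41°) = 2.756 m
net slip = dip-slip / sin(rake) = 2.756 / sin(34°) = 4.929 m
rate = 4.929 m / 284 years = 0.0174 m/yr = 17400 m/Myr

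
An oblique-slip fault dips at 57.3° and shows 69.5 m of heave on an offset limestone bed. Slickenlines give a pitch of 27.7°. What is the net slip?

277 m

dip-slip = heave / cos(dip) = 69.5 / cos(57.3°) = 128.6 m
net slip = dip-slip / sin(rake) = 128.6 / sin(27.7°) = 277 m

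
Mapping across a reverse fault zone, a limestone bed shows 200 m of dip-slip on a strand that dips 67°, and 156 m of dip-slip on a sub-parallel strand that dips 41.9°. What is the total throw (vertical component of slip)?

throw_A = 200 × sin(67°) = 184.1 m
throw_B = 156 × sin(41.9°) = 104.2 m
total = 184.1 + 104.2 = 288 m

288 m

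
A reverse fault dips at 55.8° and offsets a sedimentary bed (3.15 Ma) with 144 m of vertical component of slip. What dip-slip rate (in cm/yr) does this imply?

dip-slip = throw / sin(dip) = 144 m / sin(55.8°) = 174.1 m
rate = 174.1 m / 3.15 Ma = 0.0000553 m/yr = 0.00553 cm/yr

0.00553 cm/yr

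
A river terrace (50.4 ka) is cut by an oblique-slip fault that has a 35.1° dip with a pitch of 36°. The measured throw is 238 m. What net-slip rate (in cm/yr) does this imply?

dip-slip = throw / sin(dip) = 238 / sin(35.1°) = 413.9 m
net slip = dip-slip / sin(rake) = 413.9 / sin(36°) = 704.2 m
rate = 704.2 m / 50.4 ka = 0.0140 m/yr = 1.40 cm/yr

1.40 cm/yr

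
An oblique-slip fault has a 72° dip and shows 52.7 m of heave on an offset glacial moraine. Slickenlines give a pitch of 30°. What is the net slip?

341 m

dip-slip = heave / cos(dip) = 52.7 / cos(72°) = 170.5 m
net slip = dip-slip / sin(rake) = 170.5 / sin(30°) = 341 m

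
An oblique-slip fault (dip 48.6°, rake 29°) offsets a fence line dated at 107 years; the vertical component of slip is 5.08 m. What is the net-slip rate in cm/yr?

13.1 cm/yr

dip-slip = throw / sin(dip) = 5.08 / sin(48.6°) = 6.772 m
net slip = dip-slip / sin(rake) = 6.772 / sin(29°) = 13.97 m
rate = 13.97 m / 107 years = 0.131 m/yr = 13.1 cm/yr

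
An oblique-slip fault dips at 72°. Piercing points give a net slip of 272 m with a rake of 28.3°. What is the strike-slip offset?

strike-slip = net slip × cos(rake) = 272 m × cos(28.3°) = 239 m

239 m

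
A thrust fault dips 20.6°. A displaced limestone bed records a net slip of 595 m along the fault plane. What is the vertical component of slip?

throw = dip-slip × sin(dip) = 595 m × sin(20.6°) = 209 m

209 m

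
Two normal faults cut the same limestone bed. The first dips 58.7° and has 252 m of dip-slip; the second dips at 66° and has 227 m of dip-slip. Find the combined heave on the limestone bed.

heave_A = 252 × cos(58.7°) = 130.9 m
heave_B = 227 × cos(66°) = 92.33 m
total = 130.9 + 92.33 = 223 m

223 m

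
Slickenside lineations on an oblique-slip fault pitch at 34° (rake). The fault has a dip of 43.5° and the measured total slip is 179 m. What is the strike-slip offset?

148 m

strike-slip = net slip × cos(rake) = 179 m × cos(34°) = 148 m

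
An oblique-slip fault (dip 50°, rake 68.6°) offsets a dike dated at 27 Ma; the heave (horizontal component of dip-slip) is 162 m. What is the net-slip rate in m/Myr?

dip-slip = heave / cos(dip) = 162 / cos(50°) = 252 m
net slip = dip-slip / sin(rake) = 252 / sin(68.6°) = 270.7 m
rate = 270.7 m / 27 Ma = 0.0000100 m/yr = 10 m/Myr

10 m/Myr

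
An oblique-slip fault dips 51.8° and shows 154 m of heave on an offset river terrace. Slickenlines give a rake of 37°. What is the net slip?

414 m

dip-slip = heave / cos(dip) = 154 / cos(51.8°) = 249 m
net slip = dip-slip / sin(rake) = 249 / sin(37°) = 414 m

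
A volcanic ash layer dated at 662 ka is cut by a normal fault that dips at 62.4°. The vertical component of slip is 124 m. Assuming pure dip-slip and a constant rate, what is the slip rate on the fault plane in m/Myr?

dip-slip = throw / sin(dip) = 124 m / sin(62.4°) = 139.9 m
rate = 139.9 m / 662 ka = 0.000211 m/yr = 211 m/Myr

211 m/Myr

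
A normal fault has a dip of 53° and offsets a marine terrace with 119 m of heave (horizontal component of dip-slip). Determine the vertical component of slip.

throw = heave × tan(dip) = 119 × tan(53°) = 158 m

158 m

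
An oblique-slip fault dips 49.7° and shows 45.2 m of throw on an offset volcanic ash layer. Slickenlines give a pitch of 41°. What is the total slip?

90.3 m

dip-slip = throw / sin(dip) = 45.2 / sin(49.7°) = 59.27 m
net slip = dip-slip / sin(rake) = 59.27 / sin(41°) = 90.3 m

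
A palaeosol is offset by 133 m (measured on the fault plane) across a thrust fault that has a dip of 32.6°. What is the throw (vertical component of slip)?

71.7 m

throw = dip-slip × sin(dip) = 133 m × sin(32.6°) = 71.7 m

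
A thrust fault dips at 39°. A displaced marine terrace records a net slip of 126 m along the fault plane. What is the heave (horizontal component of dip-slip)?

heave = dip-slip × cos(dip) = 126 m × cos(39°) = 97.9 m

97.9 m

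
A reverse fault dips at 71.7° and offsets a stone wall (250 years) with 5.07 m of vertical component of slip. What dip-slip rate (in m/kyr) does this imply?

dip-slip = throw / sin(dip) = 5.07 m / sin(71.7°) = 5.340 m
rate = 5.340 m / 250 years = 0.0214 m/yr = 21.4 m/kyr

21.4 m/kyr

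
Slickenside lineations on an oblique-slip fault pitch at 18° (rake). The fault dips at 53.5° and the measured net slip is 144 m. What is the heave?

dip-slip = net slip × sin(rake) = 144 m × sin(18°) = 44.50 m
heave = dip-slip × cos(dip) = 44.50 × cos(53.5°) = 26.5 m

26.5 m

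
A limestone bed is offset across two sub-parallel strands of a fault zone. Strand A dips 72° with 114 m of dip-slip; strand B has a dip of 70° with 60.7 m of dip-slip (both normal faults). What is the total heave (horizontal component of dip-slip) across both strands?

56 m

heave_A = 114 × cos(72°) = 35.23 m
heave_B = 60.7 × cos(70°) = 20.76 m
total = 35.23 + 20.76 = 56 m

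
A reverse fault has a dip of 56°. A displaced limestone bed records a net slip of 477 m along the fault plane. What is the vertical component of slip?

395 m

throw = dip-slip × sin(dip) = 477 m × sin(56°) = 395 m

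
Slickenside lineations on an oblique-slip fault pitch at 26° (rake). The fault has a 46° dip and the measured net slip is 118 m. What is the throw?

dip-slip = net slip × sin(rake) = 118 m × sin(26°) = 51.73 m
throw = dip-slip × sin(dip) = 51.73 × sin(46°) = 37.2 m

37.2 m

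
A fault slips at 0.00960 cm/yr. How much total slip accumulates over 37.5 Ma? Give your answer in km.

slip = rate × time = 0.00960 cm/yr × 37.5 Ma = 3600 m = 3.60 km

3.60 km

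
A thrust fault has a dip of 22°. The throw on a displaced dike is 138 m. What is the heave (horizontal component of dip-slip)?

342 m

heave = throw / tan(dip) = 138 / tan(22°) = 342 m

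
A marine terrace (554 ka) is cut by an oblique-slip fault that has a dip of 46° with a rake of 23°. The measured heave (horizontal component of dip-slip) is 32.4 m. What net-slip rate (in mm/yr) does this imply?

dip-slip = heave / cos(dip) = 32.4 / cos(46°) = 46.64 m
net slip = dip-slip / sin(rake) = 46.64 / sin(23°) = 119.4 m
rate = 119.4 m / 554 ka = 0.000215 m/yr = 0.215 mm/yr

0.215 mm/yr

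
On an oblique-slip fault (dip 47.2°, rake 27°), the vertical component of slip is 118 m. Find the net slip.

354 m

dip-slip = throw / sin(dip) = 118 / sin(47.2°) = 160.8 m
net slip = dip-slip / sin(rake) = 160.8 / sin(27°) = 354 m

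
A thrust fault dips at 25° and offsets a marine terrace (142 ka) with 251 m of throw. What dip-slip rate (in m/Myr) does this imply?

4180 m/Myr

dip-slip = throw / sin(dip) = 251 m / sin(25°) = 593.9 m
rate = 593.9 m / 142 ka = 0.00418 m/yr = 4180 m/Myr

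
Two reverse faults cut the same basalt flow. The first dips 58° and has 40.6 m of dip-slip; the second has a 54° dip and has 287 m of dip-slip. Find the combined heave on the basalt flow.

heave_A = 40.6 × cos(58°) = 21.51 m
heave_B = 287 × cos(54°) = 168.7 m
total = 21.51 + 168.7 = 190 m

190 m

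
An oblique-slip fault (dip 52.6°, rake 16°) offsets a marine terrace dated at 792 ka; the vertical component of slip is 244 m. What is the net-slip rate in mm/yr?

dip-slip = throw / sin(dip) = 244 / sin(52.6°) = 307.1 m
net slip = dip-slip / sin(rake) = 307.1 / sin(16°) = 1114 m
rate = 1114 m / 792 ka = 0.00141 m/yr = 1.41 mm/yr

1.41 mm/yr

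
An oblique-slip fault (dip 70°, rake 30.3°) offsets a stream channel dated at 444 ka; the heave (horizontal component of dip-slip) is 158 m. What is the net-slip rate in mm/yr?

dip-slip = heave / cos(dip) = 158 / cos(70°) = 462 m
net slip = dip-slip / sin(rake) = 462 / sin(30.3°) = 915.6 m
rate = 915.6 m / 444 ka = 0.00206 m/yr = 2.06 mm/yr

2.06 mm/yr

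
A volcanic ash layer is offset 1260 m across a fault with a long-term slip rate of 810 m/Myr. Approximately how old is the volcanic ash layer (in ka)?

1560 ka

age = offset / rate = 1260 m / (810 m/Myr) = 1.56e+06 yr = 1560 ka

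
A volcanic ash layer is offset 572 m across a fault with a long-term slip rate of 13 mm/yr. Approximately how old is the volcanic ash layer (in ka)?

age = offset / rate = 572 m / (13 mm/yr) = 44000 yr = 44 ka

44 ka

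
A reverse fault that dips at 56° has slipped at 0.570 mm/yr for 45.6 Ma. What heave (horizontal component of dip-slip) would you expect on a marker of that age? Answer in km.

14.5 km

dip-slip = rate × time = 0.570 mm/yr × 45.6 Ma = 25990 m
heave = dip-slip × cos(dip) = 25990 × cos(56°) = 14500 m = 14.5 km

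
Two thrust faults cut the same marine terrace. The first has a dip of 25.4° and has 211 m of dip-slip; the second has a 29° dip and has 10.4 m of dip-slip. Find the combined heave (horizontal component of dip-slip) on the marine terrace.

heave_A = 211 × cos(25.4°) = 190.6 m
heave_B = 10.4 × cos(29°) = 9.096 m
total = 190.6 + 9.096 = 200 m

200 m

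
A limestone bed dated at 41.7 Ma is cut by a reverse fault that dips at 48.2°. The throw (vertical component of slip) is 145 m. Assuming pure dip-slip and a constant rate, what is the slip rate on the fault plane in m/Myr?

4.66 m/Myr

dip-slip = throw / sin(dip) = 145 m / sin(48.2°) = 194.5 m
rate = 194.5 m / 41.7 Ma = 0.00000466 m/yr = 4.66 m/Myr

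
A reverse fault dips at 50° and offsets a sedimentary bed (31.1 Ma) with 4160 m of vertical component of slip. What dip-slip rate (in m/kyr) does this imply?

dip-slip = throw / sin(dip) = 4160 m / sin(50°) = 5430 m
rate = 5430 m / 31.1 Ma = 0.000175 m/yr = 0.175 m/kyr

0.175 m/kyr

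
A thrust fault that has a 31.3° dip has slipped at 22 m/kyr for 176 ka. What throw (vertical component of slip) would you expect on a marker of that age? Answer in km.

2.01 km

dip-slip = rate × time = 22 m/kyr × 176 ka = 3872 m
throw = dip-slip × sin(dip) = 3872 × sin(31.3°) = 2010 m = 2.01 km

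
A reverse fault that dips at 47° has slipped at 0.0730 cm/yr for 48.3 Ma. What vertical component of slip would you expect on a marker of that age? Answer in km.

dip-slip = rate × time = 0.0730 cm/yr × 48.3 Ma = 35260 m
throw = dip-slip × sin(dip) = 35260 × sin(47°) = 25800 m = 25.8 km

25.8 km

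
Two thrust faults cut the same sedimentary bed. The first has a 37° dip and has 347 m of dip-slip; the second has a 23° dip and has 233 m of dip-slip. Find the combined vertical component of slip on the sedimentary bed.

300 m

throw_A = 347 × sin(37°) = 208.8 m
throw_B = 233 × sin(23°) = 91.04 m
total = 208.8 + 91.04 = 300 m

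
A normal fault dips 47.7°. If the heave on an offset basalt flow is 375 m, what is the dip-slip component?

dip-slip = heave / cos(dip) = 375 / cos(47.7°) = 557 m

557 m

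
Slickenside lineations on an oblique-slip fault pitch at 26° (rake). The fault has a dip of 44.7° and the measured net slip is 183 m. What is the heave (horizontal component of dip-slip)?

dip-slip = net slip × sin(rake) = 183 m × sin(26°) = 80.22 m
heave = dip-slip × cos(dip) = 80.22 × cos(44.7°) = 57 m

57 m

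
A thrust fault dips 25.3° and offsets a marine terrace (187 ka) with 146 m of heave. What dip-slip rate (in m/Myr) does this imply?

864 m/Myr

dip-slip = heave / cos(dip) = 146 m / cos(25.3°) = 161.5 m
rate = 161.5 m / 187 ka = 0.000864 m/yr = 864 m/Myr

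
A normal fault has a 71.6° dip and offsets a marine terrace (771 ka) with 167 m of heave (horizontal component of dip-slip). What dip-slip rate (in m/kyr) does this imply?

0.686 m/kyr

dip-slip = heave / cos(dip) = 167 m / cos(71.6°) = 529.1 m
rate = 529.1 m / 771 ka = 0.000686 m/yr = 0.686 m/kyr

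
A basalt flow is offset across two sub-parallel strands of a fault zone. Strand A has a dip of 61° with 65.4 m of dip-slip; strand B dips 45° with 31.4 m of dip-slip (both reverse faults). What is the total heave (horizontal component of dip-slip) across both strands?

heave_A = 65.4 × cos(61°) = 31.71 m
heave_B = 31.4 × cos(45°) = 22.20 m
total = 31.71 + 22.20 = 53.9 m

53.9 m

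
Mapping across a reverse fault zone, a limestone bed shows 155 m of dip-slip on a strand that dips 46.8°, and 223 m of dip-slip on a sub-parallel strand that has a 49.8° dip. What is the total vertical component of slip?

throw_A = 155 × sin(46.8°) = 113 m
throw_B = 223 × sin(49.8°) = 170.3 m
total = 113 + 170.3 = 283 m

283 m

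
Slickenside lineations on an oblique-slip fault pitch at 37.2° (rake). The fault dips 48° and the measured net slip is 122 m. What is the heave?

49.4 m

dip-slip = net slip × sin(rake) = 122 m × sin(37.2°) = 73.76 m
heave = dip-slip × cos(dip) = 73.76 × cos(48°) = 49.4 m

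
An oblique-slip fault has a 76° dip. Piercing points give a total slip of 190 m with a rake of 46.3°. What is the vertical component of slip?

133 m

dip-slip = net slip × sin(rake) = 190 m × sin(46.3°) = 137.4 m
throw = dip-slip × sin(dip) = 137.4 × sin(76°) = 133 m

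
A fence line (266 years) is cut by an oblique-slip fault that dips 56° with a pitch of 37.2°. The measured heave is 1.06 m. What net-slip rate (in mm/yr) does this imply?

dip-slip = heave / cos(dip) = 1.06 / cos(56°) = 1.896 m
net slip = dip-slip / sin(rake) = 1.896 / sin(37.2°) = 3.135 m
rate = 3.135 m / 266 years = 0.0118 m/yr = 11.8 mm/yr

11.8 mm/yr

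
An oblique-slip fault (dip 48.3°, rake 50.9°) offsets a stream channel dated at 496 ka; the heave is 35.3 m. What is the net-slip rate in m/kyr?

0.138 m/kyr

dip-slip = heave / cos(dip) = 35.3 / cos(48.3°) = 53.06 m
net slip = dip-slip / sin(rake) = 53.06 / sin(50.9°) = 68.38 m
rate = 68.38 m / 496 ka = 0.000138 m/yr = 0.138 m/kyr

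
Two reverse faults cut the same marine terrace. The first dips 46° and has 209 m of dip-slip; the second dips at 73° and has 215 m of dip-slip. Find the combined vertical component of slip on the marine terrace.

throw_A = 209 × sin(46°) = 150.3 m
throw_B = 215 × sin(73°) = 205.6 m
total = 150.3 + 205.6 = 356 m

356 m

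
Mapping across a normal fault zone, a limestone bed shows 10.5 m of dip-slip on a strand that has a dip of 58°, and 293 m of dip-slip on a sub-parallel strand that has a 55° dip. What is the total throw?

249 m

throw_A = 10.5 × sin(58°) = 8.905 m
throw_B = 293 × sin(55°) = 240 m
total = 8.905 + 240 = 249 m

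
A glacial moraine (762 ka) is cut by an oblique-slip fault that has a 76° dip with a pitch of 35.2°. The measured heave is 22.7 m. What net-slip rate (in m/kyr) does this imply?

0.214 m/kyr

dip-slip = heave / cos(dip) = 22.7 / cos(76°) = 93.83 m
net slip = dip-slip / sin(rake) = 93.83 / sin(35.2°) = 162.8 m
rate = 162.8 m / 762 ka = 0.000214 m/yr = 0.214 m/kyr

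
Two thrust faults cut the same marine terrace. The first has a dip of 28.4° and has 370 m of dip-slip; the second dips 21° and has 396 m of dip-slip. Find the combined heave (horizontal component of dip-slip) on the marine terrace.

695 m

heave_A = 370 × cos(28.4°) = 325.5 m
heave_B = 396 × cos(21°) = 369.7 m
total = 325.5 + 369.7 = 695 m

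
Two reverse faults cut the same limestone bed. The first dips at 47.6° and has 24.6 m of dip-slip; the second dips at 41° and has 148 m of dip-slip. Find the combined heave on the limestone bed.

128 m

heave_A = 24.6 × cos(47.6°) = 16.59 m
heave_B = 148 × cos(41°) = 111.7 m
total = 16.59 + 111.7 = 128 m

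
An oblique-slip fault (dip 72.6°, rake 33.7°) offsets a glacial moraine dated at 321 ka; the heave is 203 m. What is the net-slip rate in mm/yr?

3.81 mm/yr

dip-slip = heave / cos(dip) = 203 / cos(72.6°) = 678.8 m
net slip = dip-slip / sin(rake) = 678.8 / sin(33.7°) = 1223 m
rate = 1223 m / 321 ka = 0.00381 m/yr = 3.81 mm/yr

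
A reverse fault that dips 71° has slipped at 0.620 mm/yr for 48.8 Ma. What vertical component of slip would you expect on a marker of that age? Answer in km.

28.6 km

dip-slip = rate × time = 0.620 mm/yr × 48.8 Ma = 30260 m
throw = dip-slip × sin(dip) = 30260 × sin(71°) = 28600 m = 28.6 km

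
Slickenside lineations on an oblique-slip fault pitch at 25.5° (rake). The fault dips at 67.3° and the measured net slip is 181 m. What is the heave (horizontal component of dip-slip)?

dip-slip = net slip × sin(rake) = 181 m × sin(25.5°) = 77.92 m
heave = dip-slip × cos(dip) = 77.92 × cos(67.3°) = 30.1 m

30.1 m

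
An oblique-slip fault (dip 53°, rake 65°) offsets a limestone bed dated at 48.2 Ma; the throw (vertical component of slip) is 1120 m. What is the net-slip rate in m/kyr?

0.0321 m/kyr

dip-slip = throw / sin(dip) = 1120 / sin(53°) = 1402 m
net slip = dip-slip / sin(rake) = 1402 / sin(65°) = 1547 m
rate = 1547 m / 48.2 Ma = 0.0000321 m/yr = 0.0321 m/kyr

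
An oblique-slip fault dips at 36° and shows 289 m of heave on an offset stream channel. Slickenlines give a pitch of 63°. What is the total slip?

401 m

dip-slip = heave / cos(dip) = 289 / cos(36°) = 357.2 m
net slip = dip-slip / sin(rake) = 357.2 / sin(63°) = 401 m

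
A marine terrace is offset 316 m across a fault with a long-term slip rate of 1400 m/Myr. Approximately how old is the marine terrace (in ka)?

226 ka

age = offset / rate = 316 m / (1400 m/Myr) = 226000 yr = 226 ka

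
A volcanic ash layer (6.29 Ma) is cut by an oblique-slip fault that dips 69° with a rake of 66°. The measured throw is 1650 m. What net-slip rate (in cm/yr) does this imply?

0.0308 cm/yr

dip-slip = throw / sin(dip) = 1650 / sin(69°) = 1767 m
net slip = dip-slip / sin(rake) = 1767 / sin(66°) = 1935 m
rate = 1935 m / 6.29 Ma = 0.000308 m/yr = 0.0308 cm/yr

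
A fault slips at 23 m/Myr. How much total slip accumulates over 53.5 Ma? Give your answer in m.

1230 m

slip = rate × time = 23 m/Myr × 53.5 Ma = 1230 m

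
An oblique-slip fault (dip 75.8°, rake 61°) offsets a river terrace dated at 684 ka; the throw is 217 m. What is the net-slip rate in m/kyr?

0.374 m/kyr

dip-slip = throw / sin(dip) = 217 / sin(75.8°) = 223.8 m
net slip = dip-slip / sin(rake) = 223.8 / sin(61°) = 255.9 m
rate = 255.9 m / 684 ka = 0.000374 m/yr = 0.374 m/kyr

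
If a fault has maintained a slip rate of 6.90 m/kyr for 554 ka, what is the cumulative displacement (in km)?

3.82 km

slip = rate × time = 6.90 m/kyr × 554 ka = 3820 m = 3.82 km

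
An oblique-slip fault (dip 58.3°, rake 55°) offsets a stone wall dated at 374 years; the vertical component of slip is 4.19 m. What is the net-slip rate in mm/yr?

dip-slip = throw / sin(dip) = 4.19 / sin(58.3°) = 4.925 m
net slip = dip-slip / sin(rake) = 4.925 / sin(55°) = 6.012 m
rate = 6.012 m / 374 years = 0.0161 m/yr = 16.1 mm/yr

16.1 mm/yr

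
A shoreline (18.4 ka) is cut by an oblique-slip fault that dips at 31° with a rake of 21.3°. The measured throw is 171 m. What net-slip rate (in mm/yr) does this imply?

dip-slip = throw / sin(dip) = 171 / sin(31°) = 332 m
net slip = dip-slip / sin(rake) = 332 / sin(21.3°) = 914 m
rate = 914 m / 18.4 ka = 0.0497 m/yr = 49.7 mm/yr

49.7 mm/yr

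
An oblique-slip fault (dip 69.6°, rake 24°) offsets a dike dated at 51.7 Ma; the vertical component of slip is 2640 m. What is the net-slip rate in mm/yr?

dip-slip = throw / sin(dip) = 2640 / sin(69.6°) = 2817 m
net slip = dip-slip / sin(rake) = 2817 / sin(24°) = 6925 m
rate = 6925 m / 51.7 Ma = 0.000134 m/yr = 0.134 mm/yr

0.134 mm/yr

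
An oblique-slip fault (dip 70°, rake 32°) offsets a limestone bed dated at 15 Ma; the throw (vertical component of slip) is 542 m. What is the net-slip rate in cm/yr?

dip-slip = throw / sin(dip) = 542 / sin(70°) = 576.8 m
net slip = dip-slip / sin(rake) = 576.8 / sin(32°) = 1088 m
rate = 1088 m / 15 Ma = 0.0000726 m/yr = 0.00726 cm/yr

0.00726 cm/yr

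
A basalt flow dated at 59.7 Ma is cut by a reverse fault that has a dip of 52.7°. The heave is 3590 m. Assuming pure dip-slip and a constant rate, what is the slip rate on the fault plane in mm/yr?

dip-slip = heave / cos(dip) = 3590 m / cos(52.7°) = 5924 m
rate = 5924 m / 59.7 Ma = 0.0000992 m/yr = 0.0992 mm/yr

0.0992 mm/yr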